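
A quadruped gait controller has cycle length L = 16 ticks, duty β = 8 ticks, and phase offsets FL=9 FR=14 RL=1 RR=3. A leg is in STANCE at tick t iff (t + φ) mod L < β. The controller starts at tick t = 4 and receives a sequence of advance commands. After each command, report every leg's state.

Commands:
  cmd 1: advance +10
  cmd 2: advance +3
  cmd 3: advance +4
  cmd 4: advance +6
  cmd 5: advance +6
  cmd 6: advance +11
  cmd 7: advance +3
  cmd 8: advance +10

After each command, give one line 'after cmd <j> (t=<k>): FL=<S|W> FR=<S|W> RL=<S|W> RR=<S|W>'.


after cmd 1 (t=14): FL=S FR=W RL=W RR=S
after cmd 2 (t=17): FL=W FR=W RL=S RR=S
after cmd 3 (t=21): FL=W FR=S RL=S RR=W
after cmd 4 (t=27): FL=S FR=W RL=W RR=W
after cmd 5 (t=33): FL=W FR=W RL=S RR=S
after cmd 6 (t=44): FL=S FR=W RL=W RR=W
after cmd 7 (t=47): FL=W FR=W RL=S RR=S
after cmd 8 (t=57): FL=S FR=S RL=W RR=W

start t=4: FL=W FR=S RL=S RR=S
cmd 1: advance +10 → t=14, phase=(7,12,15,1) → FL=S FR=W RL=W RR=S
cmd 2: advance +3 → t=17, phase=(10,15,2,4) → FL=W FR=W RL=S RR=S
cmd 3: advance +4 → t=21, phase=(14,3,6,8) → FL=W FR=S RL=S RR=W
cmd 4: advance +6 → t=27, phase=(4,9,12,14) → FL=S FR=W RL=W RR=W
cmd 5: advance +6 → t=33, phase=(10,15,2,4) → FL=W FR=W RL=S RR=S
cmd 6: advance +11 → t=44, phase=(5,10,13,15) → FL=S FR=W RL=W RR=W
cmd 7: advance +3 → t=47, phase=(8,13,0,2) → FL=W FR=W RL=S RR=S
cmd 8: advance +10 → t=57, phase=(2,7,10,12) → FL=S FR=S RL=W RR=W


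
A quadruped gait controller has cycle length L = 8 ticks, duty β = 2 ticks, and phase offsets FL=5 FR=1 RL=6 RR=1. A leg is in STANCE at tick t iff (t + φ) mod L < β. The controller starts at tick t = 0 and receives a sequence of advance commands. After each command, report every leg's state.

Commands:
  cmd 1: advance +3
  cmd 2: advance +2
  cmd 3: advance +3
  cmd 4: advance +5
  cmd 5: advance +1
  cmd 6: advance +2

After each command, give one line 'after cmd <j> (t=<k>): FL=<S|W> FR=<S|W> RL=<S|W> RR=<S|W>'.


after cmd 1 (t=3): FL=S FR=W RL=S RR=W
after cmd 2 (t=5): FL=W FR=W RL=W RR=W
after cmd 3 (t=8): FL=W FR=S RL=W RR=S
after cmd 4 (t=13): FL=W FR=W RL=W RR=W
after cmd 5 (t=14): FL=W FR=W RL=W RR=W
after cmd 6 (t=16): FL=W FR=S RL=W RR=S

start t=0: FL=W FR=S RL=W RR=S
cmd 1: advance +3 → t=3, phase=(0,4,1,4) → FL=S FR=W RL=S RR=W
cmd 2: advance +2 → t=5, phase=(2,6,3,6) → FL=W FR=W RL=W RR=W
cmd 3: advance +3 → t=8, phase=(5,1,6,1) → FL=W FR=S RL=W RR=S
cmd 4: advance +5 → t=13, phase=(2,6,3,6) → FL=W FR=W RL=W RR=W
cmd 5: advance +1 → t=14, phase=(3,7,4,7) → FL=W FR=W RL=W RR=W
cmd 6: advance +2 → t=16, phase=(5,1,6,1) → FL=W FR=S RL=W RR=S


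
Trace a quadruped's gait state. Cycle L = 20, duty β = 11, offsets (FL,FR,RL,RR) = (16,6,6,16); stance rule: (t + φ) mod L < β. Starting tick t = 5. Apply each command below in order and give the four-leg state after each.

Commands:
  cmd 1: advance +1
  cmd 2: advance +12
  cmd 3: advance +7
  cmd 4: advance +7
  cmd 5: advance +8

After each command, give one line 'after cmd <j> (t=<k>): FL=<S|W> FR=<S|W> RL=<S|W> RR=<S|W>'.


start t=5: FL=S FR=W RL=W RR=S
cmd 1: advance +1 → t=6, phase=(2,12,12,2) → FL=S FR=W RL=W RR=S
cmd 2: advance +12 → t=18, phase=(14,4,4,14) → FL=W FR=S RL=S RR=W
cmd 3: advance +7 → t=25, phase=(1,11,11,1) → FL=S FR=W RL=W RR=S
cmd 4: advance +7 → t=32, phase=(8,18,18,8) → FL=S FR=W RL=W RR=S
cmd 5: advance +8 → t=40, phase=(16,6,6,16) → FL=W FR=S RL=S RR=W

after cmd 1 (t=6): FL=S FR=W RL=W RR=S
after cmd 2 (t=18): FL=W FR=S RL=S RR=W
after cmd 3 (t=25): FL=S FR=W RL=W RR=S
after cmd 4 (t=32): FL=S FR=W RL=W RR=S
after cmd 5 (t=40): FL=W FR=S RL=S RR=W


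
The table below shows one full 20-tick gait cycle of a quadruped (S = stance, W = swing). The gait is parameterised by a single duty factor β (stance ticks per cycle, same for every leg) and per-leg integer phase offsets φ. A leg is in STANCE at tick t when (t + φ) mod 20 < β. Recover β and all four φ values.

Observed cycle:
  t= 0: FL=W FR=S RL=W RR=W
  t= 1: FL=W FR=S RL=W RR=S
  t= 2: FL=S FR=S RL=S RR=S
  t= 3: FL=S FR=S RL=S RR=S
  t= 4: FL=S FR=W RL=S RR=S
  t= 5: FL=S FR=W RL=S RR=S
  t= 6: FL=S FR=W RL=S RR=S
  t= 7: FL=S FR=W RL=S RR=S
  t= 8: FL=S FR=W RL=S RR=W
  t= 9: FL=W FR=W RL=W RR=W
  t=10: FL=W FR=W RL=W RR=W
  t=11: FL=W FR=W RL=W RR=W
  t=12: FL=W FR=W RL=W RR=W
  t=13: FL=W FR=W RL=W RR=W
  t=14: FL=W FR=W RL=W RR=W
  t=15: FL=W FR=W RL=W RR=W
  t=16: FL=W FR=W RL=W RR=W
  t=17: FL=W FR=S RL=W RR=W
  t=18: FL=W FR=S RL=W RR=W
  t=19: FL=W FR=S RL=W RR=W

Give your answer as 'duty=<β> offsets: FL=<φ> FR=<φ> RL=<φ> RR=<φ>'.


duty=7 offsets: FL=18 FR=3 RL=18 RR=19

duty β = stance ticks per leg = 7
FL: stance ticks = 7; W→S at t=2 → φ=18
FR: stance ticks = 7; W→S at t=17 → φ=3
RL: stance ticks = 7; W→S at t=2 → φ=18
RR: stance ticks = 7; W→S at t=1 → φ=19


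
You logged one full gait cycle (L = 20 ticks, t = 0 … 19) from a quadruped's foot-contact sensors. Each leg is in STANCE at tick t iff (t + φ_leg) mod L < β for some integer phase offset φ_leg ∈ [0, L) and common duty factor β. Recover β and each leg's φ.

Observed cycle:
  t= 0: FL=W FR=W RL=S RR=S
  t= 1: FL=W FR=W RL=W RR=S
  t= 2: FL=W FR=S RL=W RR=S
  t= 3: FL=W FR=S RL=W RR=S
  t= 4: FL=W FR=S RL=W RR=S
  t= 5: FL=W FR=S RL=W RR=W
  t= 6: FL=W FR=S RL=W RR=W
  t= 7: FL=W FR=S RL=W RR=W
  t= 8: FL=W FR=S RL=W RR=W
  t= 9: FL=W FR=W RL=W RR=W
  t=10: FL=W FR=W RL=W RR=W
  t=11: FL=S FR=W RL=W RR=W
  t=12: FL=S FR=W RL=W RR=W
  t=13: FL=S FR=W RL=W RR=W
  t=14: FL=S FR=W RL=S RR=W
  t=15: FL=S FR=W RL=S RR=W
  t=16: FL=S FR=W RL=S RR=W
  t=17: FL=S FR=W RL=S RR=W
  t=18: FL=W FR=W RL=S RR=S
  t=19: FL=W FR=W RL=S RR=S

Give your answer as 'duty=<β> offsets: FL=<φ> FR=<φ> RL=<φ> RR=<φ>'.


duty β = stance ticks per leg = 7
FL: stance ticks = 7; W→S at t=11 → φ=9
FR: stance ticks = 7; W→S at t=2 → φ=18
RL: stance ticks = 7; W→S at t=14 → φ=6
RR: stance ticks = 7; W→S at t=18 → φ=2

duty=7 offsets: FL=9 FR=18 RL=6 RR=2


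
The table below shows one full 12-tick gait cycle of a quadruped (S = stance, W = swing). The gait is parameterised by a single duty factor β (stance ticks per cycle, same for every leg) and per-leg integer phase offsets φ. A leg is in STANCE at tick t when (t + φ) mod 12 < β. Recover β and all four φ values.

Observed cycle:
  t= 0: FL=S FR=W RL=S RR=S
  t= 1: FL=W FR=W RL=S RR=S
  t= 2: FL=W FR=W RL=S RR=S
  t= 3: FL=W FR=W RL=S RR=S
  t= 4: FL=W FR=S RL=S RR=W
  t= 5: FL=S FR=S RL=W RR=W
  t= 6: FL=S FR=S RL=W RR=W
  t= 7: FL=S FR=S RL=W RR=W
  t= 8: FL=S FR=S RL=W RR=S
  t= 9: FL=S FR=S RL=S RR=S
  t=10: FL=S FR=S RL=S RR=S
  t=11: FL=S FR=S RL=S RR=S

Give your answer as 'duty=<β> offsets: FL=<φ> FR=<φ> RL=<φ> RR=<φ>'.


duty β = stance ticks per leg = 8
FL: stance ticks = 8; W→S at t=5 → φ=7
FR: stance ticks = 8; W→S at t=4 → φ=8
RL: stance ticks = 8; W→S at t=9 → φ=3
RR: stance ticks = 8; W→S at t=8 → φ=4

duty=8 offsets: FL=7 FR=8 RL=3 RR=4


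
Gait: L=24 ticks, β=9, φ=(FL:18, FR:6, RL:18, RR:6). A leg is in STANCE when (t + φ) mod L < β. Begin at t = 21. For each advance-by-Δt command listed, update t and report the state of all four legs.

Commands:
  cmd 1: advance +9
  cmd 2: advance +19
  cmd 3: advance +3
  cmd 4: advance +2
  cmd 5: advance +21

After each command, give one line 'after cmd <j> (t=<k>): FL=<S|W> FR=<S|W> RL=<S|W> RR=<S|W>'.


after cmd 1 (t=30): FL=S FR=W RL=S RR=W
after cmd 2 (t=49): FL=W FR=S RL=W RR=S
after cmd 3 (t=52): FL=W FR=W RL=W RR=W
after cmd 4 (t=54): FL=S FR=W RL=S RR=W
after cmd 5 (t=75): FL=W FR=W RL=W RR=W

start t=21: FL=W FR=S RL=W RR=S
cmd 1: advance +9 → t=30, phase=(0,12,0,12) → FL=S FR=W RL=S RR=W
cmd 2: advance +19 → t=49, phase=(19,7,19,7) → FL=W FR=S RL=W RR=S
cmd 3: advance +3 → t=52, phase=(22,10,22,10) → FL=W FR=W RL=W RR=W
cmd 4: advance +2 → t=54, phase=(0,12,0,12) → FL=S FR=W RL=S RR=W
cmd 5: advance +21 → t=75, phase=(21,9,21,9) → FL=W FR=W RL=W RR=W


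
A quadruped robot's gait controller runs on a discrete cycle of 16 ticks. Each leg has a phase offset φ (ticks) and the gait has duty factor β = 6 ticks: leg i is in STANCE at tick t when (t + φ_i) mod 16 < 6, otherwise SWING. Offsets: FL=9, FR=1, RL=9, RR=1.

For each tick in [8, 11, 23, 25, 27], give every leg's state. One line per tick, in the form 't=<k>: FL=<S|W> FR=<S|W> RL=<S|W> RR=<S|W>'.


t=8: FL=S FR=W RL=S RR=W
t=11: FL=S FR=W RL=S RR=W
t=23: FL=S FR=W RL=S RR=W
t=25: FL=S FR=W RL=S RR=W
t=27: FL=S FR=W RL=S RR=W

t=8: phase=(1,9,1,9) vs β=6 → FL=S FR=W RL=S RR=W
t=11: phase=(4,12,4,12) vs β=6 → FL=S FR=W RL=S RR=W
t=23: phase=(0,8,0,8) vs β=6 → FL=S FR=W RL=S RR=W
t=25: phase=(2,10,2,10) vs β=6 → FL=S FR=W RL=S RR=W
t=27: phase=(4,12,4,12) vs β=6 → FL=S FR=W RL=S RR=W


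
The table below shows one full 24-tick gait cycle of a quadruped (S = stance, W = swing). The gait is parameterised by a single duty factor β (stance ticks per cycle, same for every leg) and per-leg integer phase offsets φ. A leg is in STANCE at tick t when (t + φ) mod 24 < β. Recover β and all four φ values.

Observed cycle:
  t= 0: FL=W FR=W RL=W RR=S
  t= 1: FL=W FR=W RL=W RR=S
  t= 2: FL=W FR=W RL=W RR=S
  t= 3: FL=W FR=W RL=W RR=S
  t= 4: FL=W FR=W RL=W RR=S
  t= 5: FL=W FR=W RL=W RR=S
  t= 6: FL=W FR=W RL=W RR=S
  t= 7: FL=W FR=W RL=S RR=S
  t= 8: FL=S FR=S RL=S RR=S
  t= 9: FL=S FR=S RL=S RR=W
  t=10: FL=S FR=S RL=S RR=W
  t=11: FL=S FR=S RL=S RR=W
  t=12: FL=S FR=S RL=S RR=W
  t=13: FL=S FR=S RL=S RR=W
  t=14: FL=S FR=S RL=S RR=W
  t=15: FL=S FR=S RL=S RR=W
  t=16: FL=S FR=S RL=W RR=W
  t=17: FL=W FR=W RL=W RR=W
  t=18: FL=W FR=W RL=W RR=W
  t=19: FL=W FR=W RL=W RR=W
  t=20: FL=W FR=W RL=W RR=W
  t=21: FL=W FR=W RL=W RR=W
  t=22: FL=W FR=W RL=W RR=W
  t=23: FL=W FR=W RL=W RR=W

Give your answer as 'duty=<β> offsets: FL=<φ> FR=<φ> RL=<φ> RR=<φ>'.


duty=9 offsets: FL=16 FR=16 RL=17 RR=0

duty β = stance ticks per leg = 9
FL: stance ticks = 9; W→S at t=8 → φ=16
FR: stance ticks = 9; W→S at t=8 → φ=16
RL: stance ticks = 9; W→S at t=7 → φ=17
RR: stance ticks = 9; W→S at t=0 → φ=0


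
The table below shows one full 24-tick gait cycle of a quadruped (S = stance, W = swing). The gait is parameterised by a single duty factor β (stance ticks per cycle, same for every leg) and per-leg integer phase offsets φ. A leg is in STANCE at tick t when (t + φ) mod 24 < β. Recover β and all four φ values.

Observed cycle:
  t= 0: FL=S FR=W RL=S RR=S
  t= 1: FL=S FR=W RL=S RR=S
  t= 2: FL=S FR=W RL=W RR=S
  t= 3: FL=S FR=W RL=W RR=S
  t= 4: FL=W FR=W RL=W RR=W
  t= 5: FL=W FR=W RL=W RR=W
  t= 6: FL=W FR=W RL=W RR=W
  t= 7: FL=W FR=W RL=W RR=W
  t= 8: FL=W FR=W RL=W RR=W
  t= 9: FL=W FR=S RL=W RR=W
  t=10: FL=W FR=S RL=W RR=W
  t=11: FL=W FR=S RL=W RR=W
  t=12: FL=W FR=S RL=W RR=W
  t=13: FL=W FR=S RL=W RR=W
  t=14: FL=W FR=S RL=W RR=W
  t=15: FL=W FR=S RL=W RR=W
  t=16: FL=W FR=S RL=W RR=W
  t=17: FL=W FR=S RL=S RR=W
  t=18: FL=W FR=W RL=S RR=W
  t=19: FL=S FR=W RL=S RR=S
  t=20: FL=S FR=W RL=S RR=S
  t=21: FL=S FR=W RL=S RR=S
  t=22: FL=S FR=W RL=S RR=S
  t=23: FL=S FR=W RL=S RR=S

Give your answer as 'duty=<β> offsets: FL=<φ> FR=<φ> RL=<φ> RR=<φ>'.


duty β = stance ticks per leg = 9
FL: stance ticks = 9; W→S at t=19 → φ=5
FR: stance ticks = 9; W→S at t=9 → φ=15
RL: stance ticks = 9; W→S at t=17 → φ=7
RR: stance ticks = 9; W→S at t=19 → φ=5

duty=9 offsets: FL=5 FR=15 RL=7 RR=5


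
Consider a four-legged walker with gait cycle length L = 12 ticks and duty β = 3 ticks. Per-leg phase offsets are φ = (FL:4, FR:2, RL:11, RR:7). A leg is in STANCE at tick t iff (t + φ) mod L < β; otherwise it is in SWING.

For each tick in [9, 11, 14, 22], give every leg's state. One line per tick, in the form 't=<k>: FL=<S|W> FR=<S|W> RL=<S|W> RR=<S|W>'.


t=9: FL=S FR=W RL=W RR=W
t=11: FL=W FR=S RL=W RR=W
t=14: FL=W FR=W RL=S RR=W
t=22: FL=S FR=S RL=W RR=W

t=9: phase=(1,11,8,4) vs β=3 → FL=S FR=W RL=W RR=W
t=11: phase=(3,1,10,6) vs β=3 → FL=W FR=S RL=W RR=W
t=14: phase=(6,4,1,9) vs β=3 → FL=W FR=W RL=S RR=W
t=22: phase=(2,0,9,5) vs β=3 → FL=S FR=S RL=W RR=W


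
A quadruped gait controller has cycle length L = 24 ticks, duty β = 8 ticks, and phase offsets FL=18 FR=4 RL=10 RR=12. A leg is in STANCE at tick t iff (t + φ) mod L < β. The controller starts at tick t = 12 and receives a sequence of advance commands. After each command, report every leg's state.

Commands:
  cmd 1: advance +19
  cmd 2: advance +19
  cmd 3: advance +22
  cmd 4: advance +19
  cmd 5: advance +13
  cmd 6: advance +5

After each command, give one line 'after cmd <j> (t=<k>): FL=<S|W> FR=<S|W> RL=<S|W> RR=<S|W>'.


after cmd 1 (t=31): FL=S FR=W RL=W RR=W
after cmd 2 (t=50): FL=W FR=S RL=W RR=W
after cmd 3 (t=72): FL=W FR=S RL=W RR=W
after cmd 4 (t=91): FL=W FR=W RL=S RR=S
after cmd 5 (t=104): FL=S FR=W RL=W RR=W
after cmd 6 (t=109): FL=S FR=W RL=W RR=S

start t=12: FL=S FR=W RL=W RR=S
cmd 1: advance +19 → t=31, phase=(1,11,17,19) → FL=S FR=W RL=W RR=W
cmd 2: advance +19 → t=50, phase=(20,6,12,14) → FL=W FR=S RL=W RR=W
cmd 3: advance +22 → t=72, phase=(18,4,10,12) → FL=W FR=S RL=W RR=W
cmd 4: advance +19 → t=91, phase=(13,23,5,7) → FL=W FR=W RL=S RR=S
cmd 5: advance +13 → t=104, phase=(2,12,18,20) → FL=S FR=W RL=W RR=W
cmd 6: advance +5 → t=109, phase=(7,17,23,1) → FL=S FR=W RL=W RR=S


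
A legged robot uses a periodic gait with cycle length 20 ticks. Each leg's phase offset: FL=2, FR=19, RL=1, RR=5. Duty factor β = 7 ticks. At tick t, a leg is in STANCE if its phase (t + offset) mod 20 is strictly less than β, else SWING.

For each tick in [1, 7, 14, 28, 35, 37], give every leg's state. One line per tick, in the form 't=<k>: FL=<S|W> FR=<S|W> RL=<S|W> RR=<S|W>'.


t=1: FL=S FR=S RL=S RR=S
t=7: FL=W FR=S RL=W RR=W
t=14: FL=W FR=W RL=W RR=W
t=28: FL=W FR=W RL=W RR=W
t=35: FL=W FR=W RL=W RR=S
t=37: FL=W FR=W RL=W RR=S

t=1: phase=(3,0,2,6) vs β=7 → FL=S FR=S RL=S RR=S
t=7: phase=(9,6,8,12) vs β=7 → FL=W FR=S RL=W RR=W
t=14: phase=(16,13,15,19) vs β=7 → FL=W FR=W RL=W RR=W
t=28: phase=(10,7,9,13) vs β=7 → FL=W FR=W RL=W RR=W
t=35: phase=(17,14,16,0) vs β=7 → FL=W FR=W RL=W RR=S
t=37: phase=(19,16,18,2) vs β=7 → FL=W FR=W RL=W RR=S


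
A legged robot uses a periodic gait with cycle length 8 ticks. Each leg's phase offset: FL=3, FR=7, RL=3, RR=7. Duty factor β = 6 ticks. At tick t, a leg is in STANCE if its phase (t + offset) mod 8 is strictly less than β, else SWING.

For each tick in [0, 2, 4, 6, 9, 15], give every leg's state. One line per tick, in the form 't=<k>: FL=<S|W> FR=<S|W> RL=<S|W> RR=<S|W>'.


t=0: FL=S FR=W RL=S RR=W
t=2: FL=S FR=S RL=S RR=S
t=4: FL=W FR=S RL=W RR=S
t=6: FL=S FR=S RL=S RR=S
t=9: FL=S FR=S RL=S RR=S
t=15: FL=S FR=W RL=S RR=W

t=0: phase=(3,7,3,7) vs β=6 → FL=S FR=W RL=S RR=W
t=2: phase=(5,1,5,1) vs β=6 → FL=S FR=S RL=S RR=S
t=4: phase=(7,3,7,3) vs β=6 → FL=W FR=S RL=W RR=S
t=6: phase=(1,5,1,5) vs β=6 → FL=S FR=S RL=S RR=S
t=9: phase=(4,0,4,0) vs β=6 → FL=S FR=S RL=S RR=S
t=15: phase=(2,6,2,6) vs β=6 → FL=S FR=W RL=S RR=W


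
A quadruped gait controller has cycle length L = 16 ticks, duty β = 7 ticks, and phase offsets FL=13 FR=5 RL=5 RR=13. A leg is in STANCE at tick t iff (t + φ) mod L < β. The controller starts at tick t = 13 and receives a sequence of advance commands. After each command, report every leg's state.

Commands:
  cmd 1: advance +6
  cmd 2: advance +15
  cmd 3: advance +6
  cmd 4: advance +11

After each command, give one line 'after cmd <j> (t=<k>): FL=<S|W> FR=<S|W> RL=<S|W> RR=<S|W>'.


after cmd 1 (t=19): FL=S FR=W RL=W RR=S
after cmd 2 (t=34): FL=W FR=W RL=W RR=W
after cmd 3 (t=40): FL=S FR=W RL=W RR=S
after cmd 4 (t=51): FL=S FR=W RL=W RR=S

start t=13: FL=W FR=S RL=S RR=W
cmd 1: advance +6 → t=19, phase=(0,8,8,0) → FL=S FR=W RL=W RR=S
cmd 2: advance +15 → t=34, phase=(15,7,7,15) → FL=W FR=W RL=W RR=W
cmd 3: advance +6 → t=40, phase=(5,13,13,5) → FL=S FR=W RL=W RR=S
cmd 4: advance +11 → t=51, phase=(0,8,8,0) → FL=S FR=W RL=W RR=S


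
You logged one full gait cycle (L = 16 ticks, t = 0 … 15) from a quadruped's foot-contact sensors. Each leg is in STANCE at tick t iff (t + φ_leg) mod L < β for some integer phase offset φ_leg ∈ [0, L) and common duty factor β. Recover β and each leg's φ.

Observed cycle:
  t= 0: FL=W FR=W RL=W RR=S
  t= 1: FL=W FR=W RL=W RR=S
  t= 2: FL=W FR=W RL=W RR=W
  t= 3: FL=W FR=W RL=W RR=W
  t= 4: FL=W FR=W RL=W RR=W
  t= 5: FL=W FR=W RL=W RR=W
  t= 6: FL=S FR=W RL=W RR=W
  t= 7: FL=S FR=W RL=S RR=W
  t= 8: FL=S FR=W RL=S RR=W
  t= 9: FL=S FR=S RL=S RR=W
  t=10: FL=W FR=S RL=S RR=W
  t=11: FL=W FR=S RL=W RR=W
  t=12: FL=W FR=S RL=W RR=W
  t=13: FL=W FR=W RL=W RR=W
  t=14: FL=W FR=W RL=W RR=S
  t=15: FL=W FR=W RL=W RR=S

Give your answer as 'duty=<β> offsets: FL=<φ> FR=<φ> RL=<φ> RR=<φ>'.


duty=4 offsets: FL=10 FR=7 RL=9 RR=2

duty β = stance ticks per leg = 4
FL: stance ticks = 4; W→S at t=6 → φ=10
FR: stance ticks = 4; W→S at t=9 → φ=7
RL: stance ticks = 4; W→S at t=7 → φ=9
RR: stance ticks = 4; W→S at t=14 → φ=2


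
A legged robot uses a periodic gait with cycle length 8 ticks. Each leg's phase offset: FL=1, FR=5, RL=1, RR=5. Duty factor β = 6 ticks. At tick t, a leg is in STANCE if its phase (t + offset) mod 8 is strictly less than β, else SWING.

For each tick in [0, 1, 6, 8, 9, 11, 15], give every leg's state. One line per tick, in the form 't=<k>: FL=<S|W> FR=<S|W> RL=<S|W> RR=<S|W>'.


t=0: phase=(1,5,1,5) vs β=6 → FL=S FR=S RL=S RR=S
t=1: phase=(2,6,2,6) vs β=6 → FL=S FR=W RL=S RR=W
t=6: phase=(7,3,7,3) vs β=6 → FL=W FR=S RL=W RR=S
t=8: phase=(1,5,1,5) vs β=6 → FL=S FR=S RL=S RR=S
t=9: phase=(2,6,2,6) vs β=6 → FL=S FR=W RL=S RR=W
t=11: phase=(4,0,4,0) vs β=6 → FL=S FR=S RL=S RR=S
t=15: phase=(0,4,0,4) vs β=6 → FL=S FR=S RL=S RR=S

t=0: FL=S FR=S RL=S RR=S
t=1: FL=S FR=W RL=S RR=W
t=6: FL=W FR=S RL=W RR=S
t=8: FL=S FR=S RL=S RR=S
t=9: FL=S FR=W RL=S RR=W
t=11: FL=S FR=S RL=S RR=S
t=15: FL=S FR=S RL=S RR=S


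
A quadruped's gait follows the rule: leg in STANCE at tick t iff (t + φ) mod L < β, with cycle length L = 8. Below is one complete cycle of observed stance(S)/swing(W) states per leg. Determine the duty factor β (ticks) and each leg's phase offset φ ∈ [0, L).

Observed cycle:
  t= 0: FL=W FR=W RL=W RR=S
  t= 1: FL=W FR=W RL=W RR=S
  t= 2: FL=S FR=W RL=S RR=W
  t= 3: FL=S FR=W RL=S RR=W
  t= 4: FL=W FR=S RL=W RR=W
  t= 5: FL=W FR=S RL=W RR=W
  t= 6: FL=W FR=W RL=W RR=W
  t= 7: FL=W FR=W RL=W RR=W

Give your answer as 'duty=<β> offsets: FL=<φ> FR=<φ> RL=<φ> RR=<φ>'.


duty=2 offsets: FL=6 FR=4 RL=6 RR=0

duty β = stance ticks per leg = 2
FL: stance ticks = 2; W→S at t=2 → φ=6
FR: stance ticks = 2; W→S at t=4 → φ=4
RL: stance ticks = 2; W→S at t=2 → φ=6
RR: stance ticks = 2; W→S at t=0 → φ=0


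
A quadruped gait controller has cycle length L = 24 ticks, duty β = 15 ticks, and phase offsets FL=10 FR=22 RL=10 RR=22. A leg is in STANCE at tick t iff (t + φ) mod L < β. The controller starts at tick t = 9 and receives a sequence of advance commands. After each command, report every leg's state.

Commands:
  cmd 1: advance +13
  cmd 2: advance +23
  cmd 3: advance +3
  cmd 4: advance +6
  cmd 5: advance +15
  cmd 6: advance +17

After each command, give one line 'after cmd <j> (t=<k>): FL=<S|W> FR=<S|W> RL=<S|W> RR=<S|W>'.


start t=9: FL=W FR=S RL=W RR=S
cmd 1: advance +13 → t=22, phase=(8,20,8,20) → FL=S FR=W RL=S RR=W
cmd 2: advance +23 → t=45, phase=(7,19,7,19) → FL=S FR=W RL=S RR=W
cmd 3: advance +3 → t=48, phase=(10,22,10,22) → FL=S FR=W RL=S RR=W
cmd 4: advance +6 → t=54, phase=(16,4,16,4) → FL=W FR=S RL=W RR=S
cmd 5: advance +15 → t=69, phase=(7,19,7,19) → FL=S FR=W RL=S RR=W
cmd 6: advance +17 → t=86, phase=(0,12,0,12) → FL=S FR=S RL=S RR=S

after cmd 1 (t=22): FL=S FR=W RL=S RR=W
after cmd 2 (t=45): FL=S FR=W RL=S RR=W
after cmd 3 (t=48): FL=S FR=W RL=S RR=W
after cmd 4 (t=54): FL=W FR=S RL=W RR=S
after cmd 5 (t=69): FL=S FR=W RL=S RR=W
after cmd 6 (t=86): FL=S FR=S RL=S RR=S


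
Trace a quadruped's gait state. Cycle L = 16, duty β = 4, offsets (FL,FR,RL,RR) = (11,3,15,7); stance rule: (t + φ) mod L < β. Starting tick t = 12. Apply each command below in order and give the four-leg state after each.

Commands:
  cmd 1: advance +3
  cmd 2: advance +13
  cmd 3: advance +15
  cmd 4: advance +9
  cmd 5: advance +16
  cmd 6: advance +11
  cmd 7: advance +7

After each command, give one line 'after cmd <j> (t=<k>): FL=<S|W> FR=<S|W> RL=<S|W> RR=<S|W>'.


start t=12: FL=W FR=W RL=W RR=S
cmd 1: advance +3 → t=15, phase=(10,2,14,6) → FL=W FR=S RL=W RR=W
cmd 2: advance +13 → t=28, phase=(7,15,11,3) → FL=W FR=W RL=W RR=S
cmd 3: advance +15 → t=43, phase=(6,14,10,2) → FL=W FR=W RL=W RR=S
cmd 4: advance +9 → t=52, phase=(15,7,3,11) → FL=W FR=W RL=S RR=W
cmd 5: advance +16 → t=68, phase=(15,7,3,11) → FL=W FR=W RL=S RR=W
cmd 6: advance +11 → t=79, phase=(10,2,14,6) → FL=W FR=S RL=W RR=W
cmd 7: advance +7 → t=86, phase=(1,9,5,13) → FL=S FR=W RL=W RR=W

after cmd 1 (t=15): FL=W FR=S RL=W RR=W
after cmd 2 (t=28): FL=W FR=W RL=W RR=S
after cmd 3 (t=43): FL=W FR=W RL=W RR=S
after cmd 4 (t=52): FL=W FR=W RL=S RR=W
after cmd 5 (t=68): FL=W FR=W RL=S RR=W
after cmd 6 (t=79): FL=W FR=S RL=W RR=W
after cmd 7 (t=86): FL=S FR=W RL=W RR=W


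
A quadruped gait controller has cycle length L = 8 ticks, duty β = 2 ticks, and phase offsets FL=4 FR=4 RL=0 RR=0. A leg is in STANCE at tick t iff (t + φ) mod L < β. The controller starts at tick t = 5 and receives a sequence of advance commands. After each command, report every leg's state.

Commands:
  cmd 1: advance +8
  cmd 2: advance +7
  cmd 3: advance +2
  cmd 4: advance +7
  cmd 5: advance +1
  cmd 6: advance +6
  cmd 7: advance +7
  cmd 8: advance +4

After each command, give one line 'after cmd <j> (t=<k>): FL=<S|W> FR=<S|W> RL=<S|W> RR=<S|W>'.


after cmd 1 (t=13): FL=S FR=S RL=W RR=W
after cmd 2 (t=20): FL=S FR=S RL=W RR=W
after cmd 3 (t=22): FL=W FR=W RL=W RR=W
after cmd 4 (t=29): FL=S FR=S RL=W RR=W
after cmd 5 (t=30): FL=W FR=W RL=W RR=W
after cmd 6 (t=36): FL=S FR=S RL=W RR=W
after cmd 7 (t=43): FL=W FR=W RL=W RR=W
after cmd 8 (t=47): FL=W FR=W RL=W RR=W

start t=5: FL=S FR=S RL=W RR=W
cmd 1: advance +8 → t=13, phase=(1,1,5,5) → FL=S FR=S RL=W RR=W
cmd 2: advance +7 → t=20, phase=(0,0,4,4) → FL=S FR=S RL=W RR=W
cmd 3: advance +2 → t=22, phase=(2,2,6,6) → FL=W FR=W RL=W RR=W
cmd 4: advance +7 → t=29, phase=(1,1,5,5) → FL=S FR=S RL=W RR=W
cmd 5: advance +1 → t=30, phase=(2,2,6,6) → FL=W FR=W RL=W RR=W
cmd 6: advance +6 → t=36, phase=(0,0,4,4) → FL=S FR=S RL=W RR=W
cmd 7: advance +7 → t=43, phase=(7,7,3,3) → FL=W FR=W RL=W RR=W
cmd 8: advance +4 → t=47, phase=(3,3,7,7) → FL=W FR=W RL=W RR=W


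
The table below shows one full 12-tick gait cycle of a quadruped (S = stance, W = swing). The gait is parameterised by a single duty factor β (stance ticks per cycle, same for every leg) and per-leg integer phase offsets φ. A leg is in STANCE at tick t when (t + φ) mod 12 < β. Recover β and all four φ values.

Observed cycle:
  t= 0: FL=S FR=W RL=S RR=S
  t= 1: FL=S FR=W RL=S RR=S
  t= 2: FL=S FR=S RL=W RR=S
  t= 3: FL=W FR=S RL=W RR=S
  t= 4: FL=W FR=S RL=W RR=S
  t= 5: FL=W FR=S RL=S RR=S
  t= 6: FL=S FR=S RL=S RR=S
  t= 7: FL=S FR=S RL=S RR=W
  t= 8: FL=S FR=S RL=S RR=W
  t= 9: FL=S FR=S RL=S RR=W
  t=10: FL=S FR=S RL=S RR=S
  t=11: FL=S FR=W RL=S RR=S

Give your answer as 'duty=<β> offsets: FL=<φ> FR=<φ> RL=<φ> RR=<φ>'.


duty β = stance ticks per leg = 9
FL: stance ticks = 9; W→S at t=6 → φ=6
FR: stance ticks = 9; W→S at t=2 → φ=10
RL: stance ticks = 9; W→S at t=5 → φ=7
RR: stance ticks = 9; W→S at t=10 → φ=2

duty=9 offsets: FL=6 FR=10 RL=7 RR=2


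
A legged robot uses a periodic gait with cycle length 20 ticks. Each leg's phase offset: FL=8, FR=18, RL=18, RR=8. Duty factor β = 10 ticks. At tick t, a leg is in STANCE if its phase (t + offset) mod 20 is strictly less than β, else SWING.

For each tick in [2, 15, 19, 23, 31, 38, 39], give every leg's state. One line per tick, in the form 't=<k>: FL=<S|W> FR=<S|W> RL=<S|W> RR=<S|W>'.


t=2: phase=(10,0,0,10) vs β=10 → FL=W FR=S RL=S RR=W
t=15: phase=(3,13,13,3) vs β=10 → FL=S FR=W RL=W RR=S
t=19: phase=(7,17,17,7) vs β=10 → FL=S FR=W RL=W RR=S
t=23: phase=(11,1,1,11) vs β=10 → FL=W FR=S RL=S RR=W
t=31: phase=(19,9,9,19) vs β=10 → FL=W FR=S RL=S RR=W
t=38: phase=(6,16,16,6) vs β=10 → FL=S FR=W RL=W RR=S
t=39: phase=(7,17,17,7) vs β=10 → FL=S FR=W RL=W RR=S

t=2: FL=W FR=S RL=S RR=W
t=15: FL=S FR=W RL=W RR=S
t=19: FL=S FR=W RL=W RR=S
t=23: FL=W FR=S RL=S RR=W
t=31: FL=W FR=S RL=S RR=W
t=38: FL=S FR=W RL=W RR=S
t=39: FL=S FR=W RL=W RR=S


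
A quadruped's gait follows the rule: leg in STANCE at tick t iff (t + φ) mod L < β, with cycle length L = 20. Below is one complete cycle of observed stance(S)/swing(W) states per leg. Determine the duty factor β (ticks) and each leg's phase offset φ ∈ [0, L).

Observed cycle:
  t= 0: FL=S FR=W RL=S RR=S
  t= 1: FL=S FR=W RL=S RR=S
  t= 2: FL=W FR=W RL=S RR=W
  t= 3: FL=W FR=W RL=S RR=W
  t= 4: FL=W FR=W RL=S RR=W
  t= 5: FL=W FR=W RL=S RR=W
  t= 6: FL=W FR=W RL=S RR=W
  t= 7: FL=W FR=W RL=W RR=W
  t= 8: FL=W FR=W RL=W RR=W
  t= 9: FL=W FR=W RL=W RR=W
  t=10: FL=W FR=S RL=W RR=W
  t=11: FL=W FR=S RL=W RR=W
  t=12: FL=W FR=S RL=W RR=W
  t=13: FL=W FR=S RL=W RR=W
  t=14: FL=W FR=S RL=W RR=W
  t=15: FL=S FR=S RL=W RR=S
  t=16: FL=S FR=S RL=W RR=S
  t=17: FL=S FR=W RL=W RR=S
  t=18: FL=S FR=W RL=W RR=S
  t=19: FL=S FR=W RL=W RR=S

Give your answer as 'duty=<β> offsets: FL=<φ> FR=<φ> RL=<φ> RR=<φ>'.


duty β = stance ticks per leg = 7
FL: stance ticks = 7; W→S at t=15 → φ=5
FR: stance ticks = 7; W→S at t=10 → φ=10
RL: stance ticks = 7; W→S at t=0 → φ=0
RR: stance ticks = 7; W→S at t=15 → φ=5

duty=7 offsets: FL=5 FR=10 RL=0 RR=5


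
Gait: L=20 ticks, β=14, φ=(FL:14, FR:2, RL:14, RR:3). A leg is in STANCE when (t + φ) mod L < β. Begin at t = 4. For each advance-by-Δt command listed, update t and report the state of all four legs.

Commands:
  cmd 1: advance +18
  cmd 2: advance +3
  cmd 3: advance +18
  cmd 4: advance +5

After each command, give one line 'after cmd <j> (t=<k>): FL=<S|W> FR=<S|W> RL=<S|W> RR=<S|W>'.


after cmd 1 (t=22): FL=W FR=S RL=W RR=S
after cmd 2 (t=25): FL=W FR=S RL=W RR=S
after cmd 3 (t=43): FL=W FR=S RL=W RR=S
after cmd 4 (t=48): FL=S FR=S RL=S RR=S

start t=4: FL=W FR=S RL=W RR=S
cmd 1: advance +18 → t=22, phase=(16,4,16,5) → FL=W FR=S RL=W RR=S
cmd 2: advance +3 → t=25, phase=(19,7,19,8) → FL=W FR=S RL=W RR=S
cmd 3: advance +18 → t=43, phase=(17,5,17,6) → FL=W FR=S RL=W RR=S
cmd 4: advance +5 → t=48, phase=(2,10,2,11) → FL=S FR=S RL=S RR=S


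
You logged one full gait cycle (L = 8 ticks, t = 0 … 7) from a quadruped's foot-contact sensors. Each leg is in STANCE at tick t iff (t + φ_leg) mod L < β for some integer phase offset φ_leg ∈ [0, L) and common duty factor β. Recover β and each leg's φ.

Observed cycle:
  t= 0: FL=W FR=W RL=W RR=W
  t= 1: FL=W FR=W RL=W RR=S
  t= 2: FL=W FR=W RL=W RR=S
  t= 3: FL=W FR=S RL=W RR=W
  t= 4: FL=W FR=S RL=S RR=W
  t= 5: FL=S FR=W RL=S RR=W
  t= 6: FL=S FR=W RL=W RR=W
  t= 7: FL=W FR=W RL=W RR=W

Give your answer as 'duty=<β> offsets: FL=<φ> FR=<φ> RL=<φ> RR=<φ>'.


duty β = stance ticks per leg = 2
FL: stance ticks = 2; W→S at t=5 → φ=3
FR: stance ticks = 2; W→S at t=3 → φ=5
RL: stance ticks = 2; W→S at t=4 → φ=4
RR: stance ticks = 2; W→S at t=1 → φ=7

duty=2 offsets: FL=3 FR=5 RL=4 RR=7


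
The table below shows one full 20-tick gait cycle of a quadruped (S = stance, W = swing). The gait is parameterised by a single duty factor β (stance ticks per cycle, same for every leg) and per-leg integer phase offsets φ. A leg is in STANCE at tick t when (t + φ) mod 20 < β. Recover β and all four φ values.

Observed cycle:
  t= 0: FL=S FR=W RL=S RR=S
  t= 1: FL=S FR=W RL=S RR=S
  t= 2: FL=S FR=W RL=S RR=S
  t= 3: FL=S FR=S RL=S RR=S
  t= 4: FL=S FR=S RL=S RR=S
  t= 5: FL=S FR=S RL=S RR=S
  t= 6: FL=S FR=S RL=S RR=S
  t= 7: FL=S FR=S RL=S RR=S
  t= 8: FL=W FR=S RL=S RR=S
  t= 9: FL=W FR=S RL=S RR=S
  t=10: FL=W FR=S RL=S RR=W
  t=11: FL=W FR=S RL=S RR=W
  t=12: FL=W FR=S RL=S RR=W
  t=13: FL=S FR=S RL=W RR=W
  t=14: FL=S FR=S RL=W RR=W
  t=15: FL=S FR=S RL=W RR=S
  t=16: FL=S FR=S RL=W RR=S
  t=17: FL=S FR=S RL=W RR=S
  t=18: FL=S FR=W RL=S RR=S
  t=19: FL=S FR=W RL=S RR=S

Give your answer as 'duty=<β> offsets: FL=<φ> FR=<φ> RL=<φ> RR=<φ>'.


duty=15 offsets: FL=7 FR=17 RL=2 RR=5

duty β = stance ticks per leg = 15
FL: stance ticks = 15; W→S at t=13 → φ=7
FR: stance ticks = 15; W→S at t=3 → φ=17
RL: stance ticks = 15; W→S at t=18 → φ=2
RR: stance ticks = 15; W→S at t=15 → φ=5


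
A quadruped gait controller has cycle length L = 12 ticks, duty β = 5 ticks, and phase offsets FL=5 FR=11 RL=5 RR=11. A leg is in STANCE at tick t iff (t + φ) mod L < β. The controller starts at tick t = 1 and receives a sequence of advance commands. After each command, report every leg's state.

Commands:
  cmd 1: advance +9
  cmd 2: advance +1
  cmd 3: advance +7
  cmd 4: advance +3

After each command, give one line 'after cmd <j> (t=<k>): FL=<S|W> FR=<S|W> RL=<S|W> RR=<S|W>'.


start t=1: FL=W FR=S RL=W RR=S
cmd 1: advance +9 → t=10, phase=(3,9,3,9) → FL=S FR=W RL=S RR=W
cmd 2: advance +1 → t=11, phase=(4,10,4,10) → FL=S FR=W RL=S RR=W
cmd 3: advance +7 → t=18, phase=(11,5,11,5) → FL=W FR=W RL=W RR=W
cmd 4: advance +3 → t=21, phase=(2,8,2,8) → FL=S FR=W RL=S RR=W

after cmd 1 (t=10): FL=S FR=W RL=S RR=W
after cmd 2 (t=11): FL=S FR=W RL=S RR=W
after cmd 3 (t=18): FL=W FR=W RL=W RR=W
after cmd 4 (t=21): FL=S FR=W RL=S RR=W


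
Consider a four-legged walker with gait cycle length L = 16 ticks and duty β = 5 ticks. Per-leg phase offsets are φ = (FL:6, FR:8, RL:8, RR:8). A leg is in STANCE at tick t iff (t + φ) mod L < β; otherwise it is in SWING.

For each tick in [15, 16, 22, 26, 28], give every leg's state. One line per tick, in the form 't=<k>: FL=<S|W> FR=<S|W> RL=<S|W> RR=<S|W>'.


t=15: FL=W FR=W RL=W RR=W
t=16: FL=W FR=W RL=W RR=W
t=22: FL=W FR=W RL=W RR=W
t=26: FL=S FR=S RL=S RR=S
t=28: FL=S FR=S RL=S RR=S

t=15: phase=(5,7,7,7) vs β=5 → FL=W FR=W RL=W RR=W
t=16: phase=(6,8,8,8) vs β=5 → FL=W FR=W RL=W RR=W
t=22: phase=(12,14,14,14) vs β=5 → FL=W FR=W RL=W RR=W
t=26: phase=(0,2,2,2) vs β=5 → FL=S FR=S RL=S RR=S
t=28: phase=(2,4,4,4) vs β=5 → FL=S FR=S RL=S RR=S


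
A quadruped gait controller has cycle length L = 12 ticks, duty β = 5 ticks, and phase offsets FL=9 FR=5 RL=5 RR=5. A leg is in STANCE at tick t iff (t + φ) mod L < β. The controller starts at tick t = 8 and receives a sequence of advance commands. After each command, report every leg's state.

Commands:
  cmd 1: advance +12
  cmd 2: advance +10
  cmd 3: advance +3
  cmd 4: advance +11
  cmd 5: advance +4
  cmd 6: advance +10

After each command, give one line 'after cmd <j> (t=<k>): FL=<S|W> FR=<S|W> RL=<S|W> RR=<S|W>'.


start t=8: FL=W FR=S RL=S RR=S
cmd 1: advance +12 → t=20, phase=(5,1,1,1) → FL=W FR=S RL=S RR=S
cmd 2: advance +10 → t=30, phase=(3,11,11,11) → FL=S FR=W RL=W RR=W
cmd 3: advance +3 → t=33, phase=(6,2,2,2) → FL=W FR=S RL=S RR=S
cmd 4: advance +11 → t=44, phase=(5,1,1,1) → FL=W FR=S RL=S RR=S
cmd 5: advance +4 → t=48, phase=(9,5,5,5) → FL=W FR=W RL=W RR=W
cmd 6: advance +10 → t=58, phase=(7,3,3,3) → FL=W FR=S RL=S RR=S

after cmd 1 (t=20): FL=W FR=S RL=S RR=S
after cmd 2 (t=30): FL=S FR=W RL=W RR=W
after cmd 3 (t=33): FL=W FR=S RL=S RR=S
after cmd 4 (t=44): FL=W FR=S RL=S RR=S
after cmd 5 (t=48): FL=W FR=W RL=W RR=W
after cmd 6 (t=58): FL=W FR=S RL=S RR=S


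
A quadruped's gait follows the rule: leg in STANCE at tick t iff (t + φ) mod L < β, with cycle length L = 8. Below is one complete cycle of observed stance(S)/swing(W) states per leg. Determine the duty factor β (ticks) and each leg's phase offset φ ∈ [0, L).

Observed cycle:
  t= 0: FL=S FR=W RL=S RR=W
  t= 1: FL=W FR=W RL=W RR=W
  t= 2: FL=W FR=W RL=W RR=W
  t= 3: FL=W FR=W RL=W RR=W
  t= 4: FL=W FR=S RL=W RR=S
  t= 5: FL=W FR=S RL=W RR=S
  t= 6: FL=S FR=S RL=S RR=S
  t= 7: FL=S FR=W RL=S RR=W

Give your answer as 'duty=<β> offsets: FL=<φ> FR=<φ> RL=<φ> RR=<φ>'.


duty β = stance ticks per leg = 3
FL: stance ticks = 3; W→S at t=6 → φ=2
FR: stance ticks = 3; W→S at t=4 → φ=4
RL: stance ticks = 3; W→S at t=6 → φ=2
RR: stance ticks = 3; W→S at t=4 → φ=4

duty=3 offsets: FL=2 FR=4 RL=2 RR=4


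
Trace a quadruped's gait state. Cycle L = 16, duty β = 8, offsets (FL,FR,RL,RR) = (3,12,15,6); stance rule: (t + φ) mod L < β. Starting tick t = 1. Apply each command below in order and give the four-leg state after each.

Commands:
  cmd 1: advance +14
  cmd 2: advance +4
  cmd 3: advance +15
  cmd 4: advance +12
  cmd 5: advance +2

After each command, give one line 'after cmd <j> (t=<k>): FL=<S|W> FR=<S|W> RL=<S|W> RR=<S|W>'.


after cmd 1 (t=15): FL=S FR=W RL=W RR=S
after cmd 2 (t=19): FL=S FR=W RL=S RR=W
after cmd 3 (t=34): FL=S FR=W RL=S RR=W
after cmd 4 (t=46): FL=S FR=W RL=W RR=S
after cmd 5 (t=48): FL=S FR=W RL=W RR=S

start t=1: FL=S FR=W RL=S RR=S
cmd 1: advance +14 → t=15, phase=(2,11,14,5) → FL=S FR=W RL=W RR=S
cmd 2: advance +4 → t=19, phase=(6,15,2,9) → FL=S FR=W RL=S RR=W
cmd 3: advance +15 → t=34, phase=(5,14,1,8) → FL=S FR=W RL=S RR=W
cmd 4: advance +12 → t=46, phase=(1,10,13,4) → FL=S FR=W RL=W RR=S
cmd 5: advance +2 → t=48, phase=(3,12,15,6) → FL=S FR=W RL=W RR=S


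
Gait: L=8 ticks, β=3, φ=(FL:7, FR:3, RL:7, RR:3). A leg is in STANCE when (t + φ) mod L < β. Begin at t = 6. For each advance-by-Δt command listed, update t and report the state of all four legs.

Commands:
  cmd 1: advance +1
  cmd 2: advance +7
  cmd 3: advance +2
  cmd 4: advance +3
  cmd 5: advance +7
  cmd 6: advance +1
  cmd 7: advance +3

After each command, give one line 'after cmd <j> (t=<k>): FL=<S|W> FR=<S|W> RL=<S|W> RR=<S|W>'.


after cmd 1 (t=7): FL=W FR=S RL=W RR=S
after cmd 2 (t=14): FL=W FR=S RL=W RR=S
after cmd 3 (t=16): FL=W FR=W RL=W RR=W
after cmd 4 (t=19): FL=S FR=W RL=S RR=W
after cmd 5 (t=26): FL=S FR=W RL=S RR=W
after cmd 6 (t=27): FL=S FR=W RL=S RR=W
after cmd 7 (t=30): FL=W FR=S RL=W RR=S

start t=6: FL=W FR=S RL=W RR=S
cmd 1: advance +1 → t=7, phase=(6,2,6,2) → FL=W FR=S RL=W RR=S
cmd 2: advance +7 → t=14, phase=(5,1,5,1) → FL=W FR=S RL=W RR=S
cmd 3: advance +2 → t=16, phase=(7,3,7,3) → FL=W FR=W RL=W RR=W
cmd 4: advance +3 → t=19, phase=(2,6,2,6) → FL=S FR=W RL=S RR=W
cmd 5: advance +7 → t=26, phase=(1,5,1,5) → FL=S FR=W RL=S RR=W
cmd 6: advance +1 → t=27, phase=(2,6,2,6) → FL=S FR=W RL=S RR=W
cmd 7: advance +3 → t=30, phase=(5,1,5,1) → FL=W FR=S RL=W RR=S


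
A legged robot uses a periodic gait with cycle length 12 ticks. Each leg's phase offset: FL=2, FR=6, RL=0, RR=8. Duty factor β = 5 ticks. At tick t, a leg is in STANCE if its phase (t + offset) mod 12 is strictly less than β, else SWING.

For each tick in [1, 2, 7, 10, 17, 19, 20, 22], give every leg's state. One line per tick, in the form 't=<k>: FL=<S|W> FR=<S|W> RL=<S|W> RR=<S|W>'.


t=1: phase=(3,7,1,9) vs β=5 → FL=S FR=W RL=S RR=W
t=2: phase=(4,8,2,10) vs β=5 → FL=S FR=W RL=S RR=W
t=7: phase=(9,1,7,3) vs β=5 → FL=W FR=S RL=W RR=S
t=10: phase=(0,4,10,6) vs β=5 → FL=S FR=S RL=W RR=W
t=17: phase=(7,11,5,1) vs β=5 → FL=W FR=W RL=W RR=S
t=19: phase=(9,1,7,3) vs β=5 → FL=W FR=S RL=W RR=S
t=20: phase=(10,2,8,4) vs β=5 → FL=W FR=S RL=W RR=S
t=22: phase=(0,4,10,6) vs β=5 → FL=S FR=S RL=W RR=W

t=1: FL=S FR=W RL=S RR=W
t=2: FL=S FR=W RL=S RR=W
t=7: FL=W FR=S RL=W RR=S
t=10: FL=S FR=S RL=W RR=W
t=17: FL=W FR=W RL=W RR=S
t=19: FL=W FR=S RL=W RR=S
t=20: FL=W FR=S RL=W RR=S
t=22: FL=S FR=S RL=W RR=W


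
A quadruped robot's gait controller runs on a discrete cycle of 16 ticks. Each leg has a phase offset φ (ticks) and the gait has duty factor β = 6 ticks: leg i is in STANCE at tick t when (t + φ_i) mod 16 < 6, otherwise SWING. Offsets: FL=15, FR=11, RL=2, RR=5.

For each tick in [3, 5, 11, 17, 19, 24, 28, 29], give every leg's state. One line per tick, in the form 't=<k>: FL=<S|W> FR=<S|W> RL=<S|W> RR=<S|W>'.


t=3: FL=S FR=W RL=S RR=W
t=5: FL=S FR=S RL=W RR=W
t=11: FL=W FR=W RL=W RR=S
t=17: FL=S FR=W RL=S RR=W
t=19: FL=S FR=W RL=S RR=W
t=24: FL=W FR=S RL=W RR=W
t=28: FL=W FR=W RL=W RR=S
t=29: FL=W FR=W RL=W RR=S

t=3: phase=(2,14,5,8) vs β=6 → FL=S FR=W RL=S RR=W
t=5: phase=(4,0,7,10) vs β=6 → FL=S FR=S RL=W RR=W
t=11: phase=(10,6,13,0) vs β=6 → FL=W FR=W RL=W RR=S
t=17: phase=(0,12,3,6) vs β=6 → FL=S FR=W RL=S RR=W
t=19: phase=(2,14,5,8) vs β=6 → FL=S FR=W RL=S RR=W
t=24: phase=(7,3,10,13) vs β=6 → FL=W FR=S RL=W RR=W
t=28: phase=(11,7,14,1) vs β=6 → FL=W FR=W RL=W RR=S
t=29: phase=(12,8,15,2) vs β=6 → FL=W FR=W RL=W RR=S


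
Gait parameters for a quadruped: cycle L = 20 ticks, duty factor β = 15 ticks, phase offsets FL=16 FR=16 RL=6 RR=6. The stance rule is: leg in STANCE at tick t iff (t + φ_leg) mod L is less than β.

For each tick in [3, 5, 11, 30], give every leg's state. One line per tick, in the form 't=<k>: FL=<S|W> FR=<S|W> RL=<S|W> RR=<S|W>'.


t=3: FL=W FR=W RL=S RR=S
t=5: FL=S FR=S RL=S RR=S
t=11: FL=S FR=S RL=W RR=W
t=30: FL=S FR=S RL=W RR=W

t=3: phase=(19,19,9,9) vs β=15 → FL=W FR=W RL=S RR=S
t=5: phase=(1,1,11,11) vs β=15 → FL=S FR=S RL=S RR=S
t=11: phase=(7,7,17,17) vs β=15 → FL=S FR=S RL=W RR=W
t=30: phase=(6,6,16,16) vs β=15 → FL=S FR=S RL=W RR=W


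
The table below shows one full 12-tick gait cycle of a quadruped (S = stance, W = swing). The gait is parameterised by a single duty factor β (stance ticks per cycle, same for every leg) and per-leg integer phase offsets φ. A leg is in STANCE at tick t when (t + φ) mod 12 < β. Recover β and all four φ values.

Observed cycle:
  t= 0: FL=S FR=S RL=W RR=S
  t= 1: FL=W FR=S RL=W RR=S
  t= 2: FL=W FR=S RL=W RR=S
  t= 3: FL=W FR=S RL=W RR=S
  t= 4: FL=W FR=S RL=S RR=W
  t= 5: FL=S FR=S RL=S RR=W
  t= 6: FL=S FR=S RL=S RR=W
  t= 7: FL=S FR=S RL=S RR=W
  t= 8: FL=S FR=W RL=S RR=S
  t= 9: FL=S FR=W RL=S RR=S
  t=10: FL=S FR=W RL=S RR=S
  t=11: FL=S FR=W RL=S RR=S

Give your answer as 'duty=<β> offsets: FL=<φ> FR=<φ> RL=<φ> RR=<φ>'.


duty=8 offsets: FL=7 FR=0 RL=8 RR=4

duty β = stance ticks per leg = 8
FL: stance ticks = 8; W→S at t=5 → φ=7
FR: stance ticks = 8; W→S at t=0 → φ=0
RL: stance ticks = 8; W→S at t=4 → φ=8
RR: stance ticks = 8; W→S at t=8 → φ=4


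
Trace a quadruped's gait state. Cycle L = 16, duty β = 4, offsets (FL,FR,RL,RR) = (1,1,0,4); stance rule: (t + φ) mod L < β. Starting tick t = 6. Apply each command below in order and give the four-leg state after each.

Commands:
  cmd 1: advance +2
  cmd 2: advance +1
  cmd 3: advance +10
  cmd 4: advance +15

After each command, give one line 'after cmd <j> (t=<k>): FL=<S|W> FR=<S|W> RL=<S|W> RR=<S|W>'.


start t=6: FL=W FR=W RL=W RR=W
cmd 1: advance +2 → t=8, phase=(9,9,8,12) → FL=W FR=W RL=W RR=W
cmd 2: advance +1 → t=9, phase=(10,10,9,13) → FL=W FR=W RL=W RR=W
cmd 3: advance +10 → t=19, phase=(4,4,3,7) → FL=W FR=W RL=S RR=W
cmd 4: advance +15 → t=34, phase=(3,3,2,6) → FL=S FR=S RL=S RR=W

after cmd 1 (t=8): FL=W FR=W RL=W RR=W
after cmd 2 (t=9): FL=W FR=W RL=W RR=W
after cmd 3 (t=19): FL=W FR=W RL=S RR=W
after cmd 4 (t=34): FL=S FR=S RL=S RR=W


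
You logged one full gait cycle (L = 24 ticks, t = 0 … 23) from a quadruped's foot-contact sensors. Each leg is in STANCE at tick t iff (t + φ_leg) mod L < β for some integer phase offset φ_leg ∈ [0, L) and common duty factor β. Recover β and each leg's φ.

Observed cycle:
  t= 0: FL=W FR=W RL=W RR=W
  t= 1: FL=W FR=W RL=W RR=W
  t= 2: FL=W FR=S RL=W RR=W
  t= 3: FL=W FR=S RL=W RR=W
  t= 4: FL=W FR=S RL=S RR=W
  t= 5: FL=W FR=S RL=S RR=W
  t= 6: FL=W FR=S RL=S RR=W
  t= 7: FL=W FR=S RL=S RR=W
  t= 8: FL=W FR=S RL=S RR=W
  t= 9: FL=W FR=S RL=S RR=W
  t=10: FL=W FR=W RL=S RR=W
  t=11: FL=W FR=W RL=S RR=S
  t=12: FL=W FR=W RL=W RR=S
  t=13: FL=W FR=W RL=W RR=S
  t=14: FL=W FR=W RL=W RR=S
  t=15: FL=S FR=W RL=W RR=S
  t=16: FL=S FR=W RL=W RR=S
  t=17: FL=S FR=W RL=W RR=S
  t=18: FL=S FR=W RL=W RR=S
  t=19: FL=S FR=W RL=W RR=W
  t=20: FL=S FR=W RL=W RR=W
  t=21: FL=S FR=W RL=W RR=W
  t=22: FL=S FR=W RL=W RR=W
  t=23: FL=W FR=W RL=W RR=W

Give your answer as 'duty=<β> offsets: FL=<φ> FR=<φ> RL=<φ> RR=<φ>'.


duty=8 offsets: FL=9 FR=22 RL=20 RR=13

duty β = stance ticks per leg = 8
FL: stance ticks = 8; W→S at t=15 → φ=9
FR: stance ticks = 8; W→S at t=2 → φ=22
RL: stance ticks = 8; W→S at t=4 → φ=20
RR: stance ticks = 8; W→S at t=11 → φ=13
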